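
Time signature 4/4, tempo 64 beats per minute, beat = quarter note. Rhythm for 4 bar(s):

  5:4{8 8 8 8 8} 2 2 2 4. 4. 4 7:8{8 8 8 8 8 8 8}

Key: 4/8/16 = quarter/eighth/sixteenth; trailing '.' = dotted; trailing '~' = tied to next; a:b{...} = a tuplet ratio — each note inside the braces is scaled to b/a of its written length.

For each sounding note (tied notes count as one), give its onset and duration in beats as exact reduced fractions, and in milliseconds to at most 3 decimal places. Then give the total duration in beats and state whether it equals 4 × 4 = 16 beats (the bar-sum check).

1) 0.0ms=0b +375.0ms=2/5b
2) 375.0ms=2/5b +375.0ms=2/5b
3) 750.0ms=4/5b +375.0ms=2/5b
4) 1125.0ms=6/5b +375.0ms=2/5b
5) 1500.0ms=8/5b +375.0ms=2/5b
6) 1875.0ms=2b +1875.0ms=2b
7) 3750.0ms=4b +1875.0ms=2b
8) 5625.0ms=6b +1875.0ms=2b
9) 7500.0ms=8b +1406.25ms=3/2b
10) 8906.25ms=19/2b +1406.25ms=3/2b
11) 10312.5ms=11b +937.5ms=1b
12) 11250.0ms=12b +535.714ms=4/7b
13) 11785.714ms=88/7b +535.714ms=4/7b
14) 12321.429ms=92/7b +535.714ms=4/7b
15) 12857.143ms=96/7b +535.714ms=4/7b
16) 13392.857ms=100/7b +535.714ms=4/7b
17) 13928.571ms=104/7b +535.714ms=4/7b
18) 14464.286ms=108/7b +535.714ms=4/7b
Σ=16b of 16 (64bpm 4/4) — PASS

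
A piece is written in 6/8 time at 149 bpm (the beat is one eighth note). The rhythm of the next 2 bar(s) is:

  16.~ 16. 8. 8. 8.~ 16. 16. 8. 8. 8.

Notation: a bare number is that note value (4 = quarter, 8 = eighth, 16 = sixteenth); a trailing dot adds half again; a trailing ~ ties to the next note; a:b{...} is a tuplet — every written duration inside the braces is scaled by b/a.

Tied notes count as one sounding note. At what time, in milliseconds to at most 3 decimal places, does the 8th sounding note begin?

1. 0.0ms @ 0 + 604.027ms (3/2)
2. 604.027ms @ 3/2 + 604.027ms (3/2)
3. 1208.054ms @ 3 + 604.027ms (3/2)
4. 1812.081ms @ 9/2 + 906.04ms (9/4)
5. 2718.121ms @ 27/4 + 302.013ms (3/4)
6. 3020.134ms @ 15/2 + 604.027ms (3/2)
7. 3624.161ms @ 9 + 604.027ms (3/2)
8. 4228.188ms @ 21/2 + 604.027ms (3/2)

note 8 onset = 21/2b = 4228.188ms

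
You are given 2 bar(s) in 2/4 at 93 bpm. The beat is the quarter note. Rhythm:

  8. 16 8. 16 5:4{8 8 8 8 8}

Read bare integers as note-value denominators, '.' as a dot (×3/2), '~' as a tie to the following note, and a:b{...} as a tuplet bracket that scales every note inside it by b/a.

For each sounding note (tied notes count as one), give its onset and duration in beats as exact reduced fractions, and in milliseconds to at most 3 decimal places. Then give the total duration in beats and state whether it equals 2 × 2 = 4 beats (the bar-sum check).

1) 0.0ms=0b +483.871ms=3/4b
2) 483.871ms=3/4b +161.29ms=1/4b
3) 645.161ms=1b +483.871ms=3/4b
4) 1129.032ms=7/4b +161.29ms=1/4b
5) 1290.323ms=2b +258.065ms=2/5b
6) 1548.387ms=12/5b +258.065ms=2/5b
7) 1806.452ms=14/5b +258.065ms=2/5b
8) 2064.516ms=16/5b +258.065ms=2/5b
9) 2322.581ms=18/5b +258.065ms=2/5b
Σ=4b of 4 (93bpm 2/4) — PASS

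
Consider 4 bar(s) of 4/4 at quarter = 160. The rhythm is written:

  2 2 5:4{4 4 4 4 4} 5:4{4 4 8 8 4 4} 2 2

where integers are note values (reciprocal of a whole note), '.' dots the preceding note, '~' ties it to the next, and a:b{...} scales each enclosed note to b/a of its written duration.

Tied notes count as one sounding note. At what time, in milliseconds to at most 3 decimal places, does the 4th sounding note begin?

1. 0.0ms @ 0 + 750.0ms (2)
2. 750.0ms @ 2 + 750.0ms (2)
3. 1500.0ms @ 4 + 300.0ms (4/5)
4. 1800.0ms @ 24/5 + 300.0ms (4/5)
5. 2100.0ms @ 28/5 + 300.0ms (4/5)
6. 2400.0ms @ 32/5 + 300.0ms (4/5)
7. 2700.0ms @ 36/5 + 300.0ms (4/5)
8. 3000.0ms @ 8 + 300.0ms (4/5)
9. 3300.0ms @ 44/5 + 300.0ms (4/5)
10. 3600.0ms @ 48/5 + 150.0ms (2/5)
11. 3750.0ms @ 10 + 150.0ms (2/5)
12. 3900.0ms @ 52/5 + 300.0ms (4/5)
13. 4200.0ms @ 56/5 + 300.0ms (4/5)
14. 4500.0ms @ 12 + 750.0ms (2)
15. 5250.0ms @ 14 + 750.0ms (2)

note 4 onset = 24/5b = 1800.0ms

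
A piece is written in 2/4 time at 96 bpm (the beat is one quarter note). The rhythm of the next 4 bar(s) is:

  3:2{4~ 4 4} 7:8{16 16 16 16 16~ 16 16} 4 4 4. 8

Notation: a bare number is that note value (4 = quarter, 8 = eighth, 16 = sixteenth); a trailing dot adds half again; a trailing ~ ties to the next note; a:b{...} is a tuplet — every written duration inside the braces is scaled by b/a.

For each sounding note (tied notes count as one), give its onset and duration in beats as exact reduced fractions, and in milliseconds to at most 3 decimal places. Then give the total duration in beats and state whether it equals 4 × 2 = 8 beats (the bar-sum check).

1) 0.0ms=0b +833.333ms=4/3b
2) 833.333ms=4/3b +416.667ms=2/3b
3) 1250.0ms=2b +178.571ms=2/7b
4) 1428.571ms=16/7b +178.571ms=2/7b
5) 1607.143ms=18/7b +178.571ms=2/7b
6) 1785.714ms=20/7b +178.571ms=2/7b
7) 1964.286ms=22/7b +357.143ms=4/7b
8) 2321.429ms=26/7b +178.571ms=2/7b
9) 2500.0ms=4b +625.0ms=1b
10) 3125.0ms=5b +625.0ms=1b
11) 3750.0ms=6b +937.5ms=3/2b
12) 4687.5ms=15/2b +312.5ms=1/2b
Σ=8b of 8 (96bpm 2/4) — PASS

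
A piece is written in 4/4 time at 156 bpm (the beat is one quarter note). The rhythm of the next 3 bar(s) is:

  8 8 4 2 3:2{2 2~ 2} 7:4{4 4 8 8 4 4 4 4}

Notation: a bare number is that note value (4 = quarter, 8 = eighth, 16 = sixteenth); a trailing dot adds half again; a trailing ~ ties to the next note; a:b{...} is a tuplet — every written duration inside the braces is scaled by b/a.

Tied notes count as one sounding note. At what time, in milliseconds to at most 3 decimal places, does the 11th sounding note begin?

1. 0.0ms @ 0 + 192.308ms (1/2)
2. 192.308ms @ 1/2 + 192.308ms (1/2)
3. 384.615ms @ 1 + 384.615ms (1)
4. 769.231ms @ 2 + 769.231ms (2)
5. 1538.462ms @ 4 + 512.821ms (4/3)
6. 2051.282ms @ 16/3 + 1025.641ms (8/3)
7. 3076.923ms @ 8 + 219.78ms (4/7)
8. 3296.703ms @ 60/7 + 219.78ms (4/7)
9. 3516.484ms @ 64/7 + 109.89ms (2/7)
10. 3626.374ms @ 66/7 + 109.89ms (2/7)
11. 3736.264ms @ 68/7 + 219.78ms (4/7)
12. 3956.044ms @ 72/7 + 219.78ms (4/7)
13. 4175.824ms @ 76/7 + 219.78ms (4/7)
14. 4395.604ms @ 80/7 + 219.78ms (4/7)

note 11 onset = 68/7b = 3736.264ms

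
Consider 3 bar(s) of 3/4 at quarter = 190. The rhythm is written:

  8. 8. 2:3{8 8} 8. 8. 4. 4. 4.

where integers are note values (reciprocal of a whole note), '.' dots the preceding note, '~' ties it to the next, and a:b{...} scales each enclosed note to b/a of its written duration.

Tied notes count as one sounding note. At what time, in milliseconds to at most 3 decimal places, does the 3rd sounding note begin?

note 3 onset = 3/2b = 473.684ms

1. 0.0ms @ 0 + 236.842ms (3/4)
2. 236.842ms @ 3/4 + 236.842ms (3/4)
3. 473.684ms @ 3/2 + 236.842ms (3/4)
4. 710.526ms @ 9/4 + 236.842ms (3/4)
5. 947.368ms @ 3 + 236.842ms (3/4)
6. 1184.211ms @ 15/4 + 236.842ms (3/4)
7. 1421.053ms @ 9/2 + 473.684ms (3/2)
8. 1894.737ms @ 6 + 473.684ms (3/2)
9. 2368.421ms @ 15/2 + 473.684ms (3/2)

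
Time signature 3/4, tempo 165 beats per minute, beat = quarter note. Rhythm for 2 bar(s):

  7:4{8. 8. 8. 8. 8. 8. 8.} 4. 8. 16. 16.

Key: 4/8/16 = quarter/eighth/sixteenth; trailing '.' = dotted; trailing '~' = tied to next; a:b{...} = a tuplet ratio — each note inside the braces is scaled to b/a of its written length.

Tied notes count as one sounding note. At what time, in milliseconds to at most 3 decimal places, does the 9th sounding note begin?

note 9 onset = 9/2b = 1636.364ms

1. 0.0ms @ 0 + 155.844ms (3/7)
2. 155.844ms @ 3/7 + 155.844ms (3/7)
3. 311.688ms @ 6/7 + 155.844ms (3/7)
4. 467.532ms @ 9/7 + 155.844ms (3/7)
5. 623.377ms @ 12/7 + 155.844ms (3/7)
6. 779.221ms @ 15/7 + 155.844ms (3/7)
7. 935.065ms @ 18/7 + 155.844ms (3/7)
8. 1090.909ms @ 3 + 545.455ms (3/2)
9. 1636.364ms @ 9/2 + 272.727ms (3/4)
10. 1909.091ms @ 21/4 + 136.364ms (3/8)
11. 2045.455ms @ 45/8 + 136.364ms (3/8)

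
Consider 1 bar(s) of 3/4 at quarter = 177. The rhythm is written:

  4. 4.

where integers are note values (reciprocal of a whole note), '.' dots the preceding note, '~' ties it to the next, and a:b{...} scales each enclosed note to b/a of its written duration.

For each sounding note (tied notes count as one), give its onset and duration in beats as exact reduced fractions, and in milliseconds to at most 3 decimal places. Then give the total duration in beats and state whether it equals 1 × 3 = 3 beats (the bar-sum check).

1) 0.0ms=0b +508.475ms=3/2b
2) 508.475ms=3/2b +508.475ms=3/2b
Σ=3b of 3 (177bpm 3/4) — PASS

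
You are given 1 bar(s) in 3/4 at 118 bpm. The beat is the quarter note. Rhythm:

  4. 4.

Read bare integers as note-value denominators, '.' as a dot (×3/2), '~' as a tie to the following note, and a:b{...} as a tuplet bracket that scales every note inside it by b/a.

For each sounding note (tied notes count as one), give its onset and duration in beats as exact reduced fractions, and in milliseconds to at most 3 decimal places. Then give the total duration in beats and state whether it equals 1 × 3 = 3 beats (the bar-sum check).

1) 0.0ms=0b +762.712ms=3/2b
2) 762.712ms=3/2b +762.712ms=3/2b
Σ=3b of 3 (118bpm 3/4) — PASS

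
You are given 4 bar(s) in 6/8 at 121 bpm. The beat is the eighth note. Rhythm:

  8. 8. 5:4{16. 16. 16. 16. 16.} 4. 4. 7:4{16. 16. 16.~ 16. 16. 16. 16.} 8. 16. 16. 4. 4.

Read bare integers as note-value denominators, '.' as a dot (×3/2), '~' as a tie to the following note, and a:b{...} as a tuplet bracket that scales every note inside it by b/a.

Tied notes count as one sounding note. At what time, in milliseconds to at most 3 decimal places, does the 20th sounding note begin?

note 20 onset = 21b = 10413.223ms

1. 0.0ms @ 0 + 743.802ms (3/2)
2. 743.802ms @ 3/2 + 743.802ms (3/2)
3. 1487.603ms @ 3 + 297.521ms (3/5)
4. 1785.124ms @ 18/5 + 297.521ms (3/5)
5. 2082.645ms @ 21/5 + 297.521ms (3/5)
6. 2380.165ms @ 24/5 + 297.521ms (3/5)
7. 2677.686ms @ 27/5 + 297.521ms (3/5)
8. 2975.207ms @ 6 + 1487.603ms (3)
9. 4462.81ms @ 9 + 1487.603ms (3)
10. 5950.413ms @ 12 + 212.515ms (3/7)
11. 6162.928ms @ 87/7 + 212.515ms (3/7)
12. 6375.443ms @ 90/7 + 425.03ms (6/7)
13. 6800.472ms @ 96/7 + 212.515ms (3/7)
14. 7012.987ms @ 99/7 + 212.515ms (3/7)
15. 7225.502ms @ 102/7 + 212.515ms (3/7)
16. 7438.017ms @ 15 + 743.802ms (3/2)
17. 8181.818ms @ 33/2 + 371.901ms (3/4)
18. 8553.719ms @ 69/4 + 371.901ms (3/4)
19. 8925.62ms @ 18 + 1487.603ms (3)
20. 10413.223ms @ 21 + 1487.603ms (3)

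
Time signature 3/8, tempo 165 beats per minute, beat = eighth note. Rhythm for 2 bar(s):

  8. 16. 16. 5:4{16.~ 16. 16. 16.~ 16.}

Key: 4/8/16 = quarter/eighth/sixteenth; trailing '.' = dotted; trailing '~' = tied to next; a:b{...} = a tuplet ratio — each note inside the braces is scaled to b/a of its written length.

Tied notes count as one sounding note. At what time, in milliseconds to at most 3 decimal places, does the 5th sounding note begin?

1. 0.0ms @ 0 + 545.455ms (3/2)
2. 545.455ms @ 3/2 + 272.727ms (3/4)
3. 818.182ms @ 9/4 + 272.727ms (3/4)
4. 1090.909ms @ 3 + 436.364ms (6/5)
5. 1527.273ms @ 21/5 + 218.182ms (3/5)
6. 1745.455ms @ 24/5 + 436.364ms (6/5)

note 5 onset = 21/5b = 1527.273ms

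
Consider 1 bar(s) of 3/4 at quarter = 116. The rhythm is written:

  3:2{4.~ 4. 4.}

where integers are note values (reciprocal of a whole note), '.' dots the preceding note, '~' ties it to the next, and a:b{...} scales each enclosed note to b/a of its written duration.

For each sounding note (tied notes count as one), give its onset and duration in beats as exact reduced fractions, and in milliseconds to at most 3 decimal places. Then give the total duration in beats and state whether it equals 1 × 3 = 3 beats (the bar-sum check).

1) 0.0ms=0b +1034.483ms=2b
2) 1034.483ms=2b +517.241ms=1b
Σ=3b of 3 (116bpm 3/4) — PASS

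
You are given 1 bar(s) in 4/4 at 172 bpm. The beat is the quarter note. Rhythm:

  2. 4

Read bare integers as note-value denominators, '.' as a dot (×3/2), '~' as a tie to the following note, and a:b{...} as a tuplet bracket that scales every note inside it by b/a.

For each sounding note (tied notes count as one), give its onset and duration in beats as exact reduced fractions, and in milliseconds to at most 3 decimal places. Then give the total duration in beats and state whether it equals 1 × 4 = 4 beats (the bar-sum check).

1) 0.0ms=0b +1046.512ms=3b
2) 1046.512ms=3b +348.837ms=1b
Σ=4b of 4 (172bpm 4/4) — PASS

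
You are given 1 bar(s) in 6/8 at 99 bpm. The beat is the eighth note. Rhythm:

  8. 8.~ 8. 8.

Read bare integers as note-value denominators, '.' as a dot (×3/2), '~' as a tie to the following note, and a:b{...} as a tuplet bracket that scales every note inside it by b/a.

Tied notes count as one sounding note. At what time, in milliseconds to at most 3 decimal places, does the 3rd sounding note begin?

note 3 onset = 9/2b = 2727.273ms

1. 0.0ms @ 0 + 909.091ms (3/2)
2. 909.091ms @ 3/2 + 1818.182ms (3)
3. 2727.273ms @ 9/2 + 909.091ms (3/2)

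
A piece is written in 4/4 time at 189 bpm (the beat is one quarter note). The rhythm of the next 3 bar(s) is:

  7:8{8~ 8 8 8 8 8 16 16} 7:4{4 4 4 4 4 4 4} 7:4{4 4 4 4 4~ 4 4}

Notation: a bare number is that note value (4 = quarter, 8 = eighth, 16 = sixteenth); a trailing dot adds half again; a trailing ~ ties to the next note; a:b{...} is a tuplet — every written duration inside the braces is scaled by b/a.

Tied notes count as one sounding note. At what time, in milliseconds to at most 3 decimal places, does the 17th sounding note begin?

1. 0.0ms @ 0 + 362.812ms (8/7)
2. 362.812ms @ 8/7 + 181.406ms (4/7)
3. 544.218ms @ 12/7 + 181.406ms (4/7)
4. 725.624ms @ 16/7 + 181.406ms (4/7)
5. 907.029ms @ 20/7 + 181.406ms (4/7)
6. 1088.435ms @ 24/7 + 90.703ms (2/7)
7. 1179.138ms @ 26/7 + 90.703ms (2/7)
8. 1269.841ms @ 4 + 181.406ms (4/7)
9. 1451.247ms @ 32/7 + 181.406ms (4/7)
10. 1632.653ms @ 36/7 + 181.406ms (4/7)
11. 1814.059ms @ 40/7 + 181.406ms (4/7)
12. 1995.465ms @ 44/7 + 181.406ms (4/7)
13. 2176.871ms @ 48/7 + 181.406ms (4/7)
14. 2358.277ms @ 52/7 + 181.406ms (4/7)
15. 2539.683ms @ 8 + 181.406ms (4/7)
16. 2721.088ms @ 60/7 + 181.406ms (4/7)
17. 2902.494ms @ 64/7 + 181.406ms (4/7)
18. 3083.9ms @ 68/7 + 181.406ms (4/7)
19. 3265.306ms @ 72/7 + 362.812ms (8/7)
20. 3628.118ms @ 80/7 + 181.406ms (4/7)

note 17 onset = 64/7b = 2902.494ms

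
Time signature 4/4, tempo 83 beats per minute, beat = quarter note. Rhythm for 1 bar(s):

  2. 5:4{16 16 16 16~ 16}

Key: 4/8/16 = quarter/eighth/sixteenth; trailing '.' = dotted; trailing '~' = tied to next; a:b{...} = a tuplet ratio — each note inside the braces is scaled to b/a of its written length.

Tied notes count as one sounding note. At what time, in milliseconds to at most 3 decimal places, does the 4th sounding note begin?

1. 0.0ms @ 0 + 2168.675ms (3)
2. 2168.675ms @ 3 + 144.578ms (1/5)
3. 2313.253ms @ 16/5 + 144.578ms (1/5)
4. 2457.831ms @ 17/5 + 144.578ms (1/5)
5. 2602.41ms @ 18/5 + 289.157ms (2/5)

note 4 onset = 17/5b = 2457.831ms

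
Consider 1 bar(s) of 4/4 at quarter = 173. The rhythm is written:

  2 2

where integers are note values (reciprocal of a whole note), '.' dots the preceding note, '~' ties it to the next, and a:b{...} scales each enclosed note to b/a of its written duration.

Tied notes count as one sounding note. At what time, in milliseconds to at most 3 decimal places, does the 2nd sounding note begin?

1. 0.0ms @ 0 + 693.642ms (2)
2. 693.642ms @ 2 + 693.642ms (2)

note 2 onset = 2b = 693.642ms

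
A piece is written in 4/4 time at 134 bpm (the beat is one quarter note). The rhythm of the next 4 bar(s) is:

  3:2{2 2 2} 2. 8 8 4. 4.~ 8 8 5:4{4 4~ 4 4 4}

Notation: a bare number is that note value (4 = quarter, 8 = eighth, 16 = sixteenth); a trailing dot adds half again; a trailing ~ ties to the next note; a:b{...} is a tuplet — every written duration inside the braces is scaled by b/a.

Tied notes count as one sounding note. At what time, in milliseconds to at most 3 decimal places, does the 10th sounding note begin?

1. 0.0ms @ 0 + 597.015ms (4/3)
2. 597.015ms @ 4/3 + 597.015ms (4/3)
3. 1194.03ms @ 8/3 + 597.015ms (4/3)
4. 1791.045ms @ 4 + 1343.284ms (3)
5. 3134.328ms @ 7 + 223.881ms (1/2)
6. 3358.209ms @ 15/2 + 223.881ms (1/2)
7. 3582.09ms @ 8 + 671.642ms (3/2)
8. 4253.731ms @ 19/2 + 895.522ms (2)
9. 5149.254ms @ 23/2 + 223.881ms (1/2)
10. 5373.134ms @ 12 + 358.209ms (4/5)
11. 5731.343ms @ 64/5 + 716.418ms (8/5)
12. 6447.761ms @ 72/5 + 358.209ms (4/5)
13. 6805.97ms @ 76/5 + 358.209ms (4/5)

note 10 onset = 12b = 5373.134ms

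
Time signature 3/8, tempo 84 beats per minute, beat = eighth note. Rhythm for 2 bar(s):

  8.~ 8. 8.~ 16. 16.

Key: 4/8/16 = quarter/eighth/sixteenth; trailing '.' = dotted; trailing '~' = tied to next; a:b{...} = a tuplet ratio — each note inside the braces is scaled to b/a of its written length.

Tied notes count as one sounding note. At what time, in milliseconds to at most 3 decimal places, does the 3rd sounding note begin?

1. 0.0ms @ 0 + 2142.857ms (3)
2. 2142.857ms @ 3 + 1607.143ms (9/4)
3. 3750.0ms @ 21/4 + 535.714ms (3/4)

note 3 onset = 21/4b = 3750.0ms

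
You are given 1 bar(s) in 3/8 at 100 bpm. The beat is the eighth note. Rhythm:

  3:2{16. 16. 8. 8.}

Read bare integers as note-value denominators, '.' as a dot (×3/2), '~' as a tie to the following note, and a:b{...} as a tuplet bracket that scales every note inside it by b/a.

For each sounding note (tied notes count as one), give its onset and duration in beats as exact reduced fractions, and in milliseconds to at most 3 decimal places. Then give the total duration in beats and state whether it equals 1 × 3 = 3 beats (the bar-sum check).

1) 0.0ms=0b +300.0ms=1/2b
2) 300.0ms=1/2b +300.0ms=1/2b
3) 600.0ms=1b +600.0ms=1b
4) 1200.0ms=2b +600.0ms=1b
Σ=3b of 3 (100bpm 3/8) — PASS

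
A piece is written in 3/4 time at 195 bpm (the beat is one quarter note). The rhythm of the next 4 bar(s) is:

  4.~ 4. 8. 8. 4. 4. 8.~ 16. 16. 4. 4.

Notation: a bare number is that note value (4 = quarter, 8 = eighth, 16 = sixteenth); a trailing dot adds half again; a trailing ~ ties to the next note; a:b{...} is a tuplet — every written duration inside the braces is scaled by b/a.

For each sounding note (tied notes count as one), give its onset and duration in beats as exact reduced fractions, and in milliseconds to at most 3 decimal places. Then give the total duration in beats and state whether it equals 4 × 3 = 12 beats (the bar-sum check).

1) 0.0ms=0b +923.077ms=3b
2) 923.077ms=3b +230.769ms=3/4b
3) 1153.846ms=15/4b +230.769ms=3/4b
4) 1384.615ms=9/2b +461.538ms=3/2b
5) 1846.154ms=6b +461.538ms=3/2b
6) 2307.692ms=15/2b +346.154ms=9/8b
7) 2653.846ms=69/8b +115.385ms=3/8b
8) 2769.231ms=9b +461.538ms=3/2b
9) 3230.769ms=21/2b +461.538ms=3/2b
Σ=12b of 12 (195bpm 3/4) — PASS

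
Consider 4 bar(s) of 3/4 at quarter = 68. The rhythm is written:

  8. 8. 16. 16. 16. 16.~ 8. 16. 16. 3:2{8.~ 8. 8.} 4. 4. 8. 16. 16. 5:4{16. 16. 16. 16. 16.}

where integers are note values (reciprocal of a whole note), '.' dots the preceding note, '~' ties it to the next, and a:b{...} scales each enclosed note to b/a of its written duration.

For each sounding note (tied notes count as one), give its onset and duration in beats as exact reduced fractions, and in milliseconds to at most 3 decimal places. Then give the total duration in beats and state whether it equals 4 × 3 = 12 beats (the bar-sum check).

1) 0.0ms=0b +661.765ms=3/4b
2) 661.765ms=3/4b +661.765ms=3/4b
3) 1323.529ms=3/2b +330.882ms=3/8b
4) 1654.412ms=15/8b +330.882ms=3/8b
5) 1985.294ms=9/4b +330.882ms=3/8b
6) 2316.176ms=21/8b +992.647ms=9/8b
7) 3308.824ms=15/4b +330.882ms=3/8b
8) 3639.706ms=33/8b +330.882ms=3/8b
9) 3970.588ms=9/2b +882.353ms=1b
10) 4852.941ms=11/2b +441.176ms=1/2b
11) 5294.118ms=6b +1323.529ms=3/2b
12) 6617.647ms=15/2b +1323.529ms=3/2b
13) 7941.176ms=9b +661.765ms=3/4b
14) 8602.941ms=39/4b +330.882ms=3/8b
15) 8933.824ms=81/8b +330.882ms=3/8b
16) 9264.706ms=21/2b +264.706ms=3/10b
17) 9529.412ms=54/5b +264.706ms=3/10b
18) 9794.118ms=111/10b +264.706ms=3/10b
19) 10058.824ms=57/5b +264.706ms=3/10b
20) 10323.529ms=117/10b +264.706ms=3/10b
Σ=12b of 12 (68bpm 3/4) — PASS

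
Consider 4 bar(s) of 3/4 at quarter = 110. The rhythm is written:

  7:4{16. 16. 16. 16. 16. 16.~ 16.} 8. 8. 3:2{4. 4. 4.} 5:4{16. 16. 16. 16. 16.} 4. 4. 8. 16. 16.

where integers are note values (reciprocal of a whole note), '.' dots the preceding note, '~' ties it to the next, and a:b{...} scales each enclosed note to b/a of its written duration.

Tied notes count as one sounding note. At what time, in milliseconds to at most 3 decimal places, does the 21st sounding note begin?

note 21 onset = 93/8b = 6340.909ms

1. 0.0ms @ 0 + 116.883ms (3/14)
2. 116.883ms @ 3/14 + 116.883ms (3/14)
3. 233.766ms @ 3/7 + 116.883ms (3/14)
4. 350.649ms @ 9/14 + 116.883ms (3/14)
5. 467.532ms @ 6/7 + 116.883ms (3/14)
6. 584.416ms @ 15/14 + 233.766ms (3/7)
7. 818.182ms @ 3/2 + 409.091ms (3/4)
8. 1227.273ms @ 9/4 + 409.091ms (3/4)
9. 1636.364ms @ 3 + 545.455ms (1)
10. 2181.818ms @ 4 + 545.455ms (1)
11. 2727.273ms @ 5 + 545.455ms (1)
12. 3272.727ms @ 6 + 163.636ms (3/10)
13. 3436.364ms @ 63/10 + 163.636ms (3/10)
14. 3600.0ms @ 33/5 + 163.636ms (3/10)
15. 3763.636ms @ 69/10 + 163.636ms (3/10)
16. 3927.273ms @ 36/5 + 163.636ms (3/10)
17. 4090.909ms @ 15/2 + 818.182ms (3/2)
18. 4909.091ms @ 9 + 818.182ms (3/2)
19. 5727.273ms @ 21/2 + 409.091ms (3/4)
20. 6136.364ms @ 45/4 + 204.545ms (3/8)
21. 6340.909ms @ 93/8 + 204.545ms (3/8)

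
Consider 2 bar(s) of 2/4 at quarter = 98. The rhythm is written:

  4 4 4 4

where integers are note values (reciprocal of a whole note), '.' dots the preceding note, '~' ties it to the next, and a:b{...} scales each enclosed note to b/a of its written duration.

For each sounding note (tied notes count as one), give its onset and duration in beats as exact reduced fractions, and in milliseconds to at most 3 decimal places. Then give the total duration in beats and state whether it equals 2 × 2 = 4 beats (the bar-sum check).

1) 0.0ms=0b +612.245ms=1b
2) 612.245ms=1b +612.245ms=1b
3) 1224.49ms=2b +612.245ms=1b
4) 1836.735ms=3b +612.245ms=1b
Σ=4b of 4 (98bpm 2/4) — PASS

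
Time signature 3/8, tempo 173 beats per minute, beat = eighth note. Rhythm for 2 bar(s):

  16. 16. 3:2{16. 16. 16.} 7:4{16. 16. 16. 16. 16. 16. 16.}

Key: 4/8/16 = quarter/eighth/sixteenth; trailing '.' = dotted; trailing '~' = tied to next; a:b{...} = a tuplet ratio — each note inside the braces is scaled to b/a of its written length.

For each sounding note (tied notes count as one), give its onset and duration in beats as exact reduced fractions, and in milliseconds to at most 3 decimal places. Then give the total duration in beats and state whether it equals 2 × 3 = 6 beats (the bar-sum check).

1) 0.0ms=0b +260.116ms=3/4b
2) 260.116ms=3/4b +260.116ms=3/4b
3) 520.231ms=3/2b +173.41ms=1/2b
4) 693.642ms=2b +173.41ms=1/2b
5) 867.052ms=5/2b +173.41ms=1/2b
6) 1040.462ms=3b +148.637ms=3/7b
7) 1189.1ms=24/7b +148.637ms=3/7b
8) 1337.737ms=27/7b +148.637ms=3/7b
9) 1486.375ms=30/7b +148.637ms=3/7b
10) 1635.012ms=33/7b +148.637ms=3/7b
11) 1783.65ms=36/7b +148.637ms=3/7b
12) 1932.287ms=39/7b +148.637ms=3/7b
Σ=6b of 6 (173bpm 3/8) — PASS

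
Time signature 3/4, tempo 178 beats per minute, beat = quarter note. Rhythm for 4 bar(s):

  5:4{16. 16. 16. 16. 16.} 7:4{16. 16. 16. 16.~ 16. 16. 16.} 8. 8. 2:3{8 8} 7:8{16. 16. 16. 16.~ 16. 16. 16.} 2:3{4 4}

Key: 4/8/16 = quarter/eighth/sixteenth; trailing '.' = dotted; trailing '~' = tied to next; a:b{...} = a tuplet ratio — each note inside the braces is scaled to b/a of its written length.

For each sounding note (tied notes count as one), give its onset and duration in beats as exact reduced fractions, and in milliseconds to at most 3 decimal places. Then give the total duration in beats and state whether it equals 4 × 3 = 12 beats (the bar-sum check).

1) 0.0ms=0b +101.124ms=3/10b
2) 101.124ms=3/10b +101.124ms=3/10b
3) 202.247ms=3/5b +101.124ms=3/10b
4) 303.371ms=9/10b +101.124ms=3/10b
5) 404.494ms=6/5b +101.124ms=3/10b
6) 505.618ms=3/2b +72.231ms=3/14b
7) 577.849ms=12/7b +72.231ms=3/14b
8) 650.08ms=27/14b +72.231ms=3/14b
9) 722.311ms=15/7b +144.462ms=3/7b
10) 866.774ms=18/7b +72.231ms=3/14b
11) 939.005ms=39/14b +72.231ms=3/14b
12) 1011.236ms=3b +252.809ms=3/4b
13) 1264.045ms=15/4b +252.809ms=3/4b
14) 1516.854ms=9/2b +252.809ms=3/4b
15) 1769.663ms=21/4b +252.809ms=3/4b
16) 2022.472ms=6b +144.462ms=3/7b
17) 2166.934ms=45/7b +144.462ms=3/7b
18) 2311.396ms=48/7b +144.462ms=3/7b
19) 2455.859ms=51/7b +288.925ms=6/7b
20) 2744.783ms=57/7b +144.462ms=3/7b
21) 2889.246ms=60/7b +144.462ms=3/7b
22) 3033.708ms=9b +505.618ms=3/2b
23) 3539.326ms=21/2b +505.618ms=3/2b
Σ=12b of 12 (178bpm 3/4) — PASS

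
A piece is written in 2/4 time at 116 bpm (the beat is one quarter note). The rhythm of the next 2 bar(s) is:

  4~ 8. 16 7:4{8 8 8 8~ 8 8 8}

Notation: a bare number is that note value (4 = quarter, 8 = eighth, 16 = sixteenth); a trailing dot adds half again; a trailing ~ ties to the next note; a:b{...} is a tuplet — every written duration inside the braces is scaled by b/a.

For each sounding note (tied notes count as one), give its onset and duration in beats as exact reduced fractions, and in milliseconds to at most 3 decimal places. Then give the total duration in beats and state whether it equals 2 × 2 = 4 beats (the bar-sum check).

1) 0.0ms=0b +905.172ms=7/4b
2) 905.172ms=7/4b +129.31ms=1/4b
3) 1034.483ms=2b +147.783ms=2/7b
4) 1182.266ms=16/7b +147.783ms=2/7b
5) 1330.049ms=18/7b +147.783ms=2/7b
6) 1477.833ms=20/7b +295.567ms=4/7b
7) 1773.399ms=24/7b +147.783ms=2/7b
8) 1921.182ms=26/7b +147.783ms=2/7b
Σ=4b of 4 (116bpm 2/4) — PASS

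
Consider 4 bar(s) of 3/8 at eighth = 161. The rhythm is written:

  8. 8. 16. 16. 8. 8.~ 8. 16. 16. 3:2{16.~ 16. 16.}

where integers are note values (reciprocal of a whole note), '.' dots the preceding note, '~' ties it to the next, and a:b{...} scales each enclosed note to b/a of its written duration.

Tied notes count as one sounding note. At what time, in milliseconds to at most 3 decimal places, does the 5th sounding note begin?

1. 0.0ms @ 0 + 559.006ms (3/2)
2. 559.006ms @ 3/2 + 559.006ms (3/2)
3. 1118.012ms @ 3 + 279.503ms (3/4)
4. 1397.516ms @ 15/4 + 279.503ms (3/4)
5. 1677.019ms @ 9/2 + 559.006ms (3/2)
6. 2236.025ms @ 6 + 1118.012ms (3)
7. 3354.037ms @ 9 + 279.503ms (3/4)
8. 3633.54ms @ 39/4 + 279.503ms (3/4)
9. 3913.043ms @ 21/2 + 372.671ms (1)
10. 4285.714ms @ 23/2 + 186.335ms (1/2)

note 5 onset = 9/2b = 1677.019ms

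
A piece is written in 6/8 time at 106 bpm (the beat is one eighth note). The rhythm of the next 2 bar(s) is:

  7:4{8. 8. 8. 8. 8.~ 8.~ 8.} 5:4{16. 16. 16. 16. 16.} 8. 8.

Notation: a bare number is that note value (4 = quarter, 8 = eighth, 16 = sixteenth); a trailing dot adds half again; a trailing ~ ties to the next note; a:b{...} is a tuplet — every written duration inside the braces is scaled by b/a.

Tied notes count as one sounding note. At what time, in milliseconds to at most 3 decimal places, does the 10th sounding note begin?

note 10 onset = 42/5b = 4754.717ms

1. 0.0ms @ 0 + 485.175ms (6/7)
2. 485.175ms @ 6/7 + 485.175ms (6/7)
3. 970.35ms @ 12/7 + 485.175ms (6/7)
4. 1455.526ms @ 18/7 + 485.175ms (6/7)
5. 1940.701ms @ 24/7 + 1455.526ms (18/7)
6. 3396.226ms @ 6 + 339.623ms (3/5)
7. 3735.849ms @ 33/5 + 339.623ms (3/5)
8. 4075.472ms @ 36/5 + 339.623ms (3/5)
9. 4415.094ms @ 39/5 + 339.623ms (3/5)
10. 4754.717ms @ 42/5 + 339.623ms (3/5)
11. 5094.34ms @ 9 + 849.057ms (3/2)
12. 5943.396ms @ 21/2 + 849.057ms (3/2)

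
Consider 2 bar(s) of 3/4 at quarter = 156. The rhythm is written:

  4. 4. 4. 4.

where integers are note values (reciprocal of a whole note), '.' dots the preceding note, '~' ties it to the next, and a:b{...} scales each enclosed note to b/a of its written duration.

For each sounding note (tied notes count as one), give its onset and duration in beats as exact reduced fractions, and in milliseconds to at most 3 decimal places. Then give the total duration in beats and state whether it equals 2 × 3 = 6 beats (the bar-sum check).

1) 0.0ms=0b +576.923ms=3/2b
2) 576.923ms=3/2b +576.923ms=3/2b
3) 1153.846ms=3b +576.923ms=3/2b
4) 1730.769ms=9/2b +576.923ms=3/2b
Σ=6b of 6 (156bpm 3/4) — PASS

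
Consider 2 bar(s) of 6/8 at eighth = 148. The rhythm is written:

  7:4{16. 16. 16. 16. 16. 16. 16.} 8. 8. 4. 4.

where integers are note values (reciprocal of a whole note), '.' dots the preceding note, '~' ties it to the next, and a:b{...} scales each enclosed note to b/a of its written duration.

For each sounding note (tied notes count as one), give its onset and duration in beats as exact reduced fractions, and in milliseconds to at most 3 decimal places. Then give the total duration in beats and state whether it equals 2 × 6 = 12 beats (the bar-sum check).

1) 0.0ms=0b +173.745ms=3/7b
2) 173.745ms=3/7b +173.745ms=3/7b
3) 347.49ms=6/7b +173.745ms=3/7b
4) 521.236ms=9/7b +173.745ms=3/7b
5) 694.981ms=12/7b +173.745ms=3/7b
6) 868.726ms=15/7b +173.745ms=3/7b
7) 1042.471ms=18/7b +173.745ms=3/7b
8) 1216.216ms=3b +608.108ms=3/2b
9) 1824.324ms=9/2b +608.108ms=3/2b
10) 2432.432ms=6b +1216.216ms=3b
11) 3648.649ms=9b +1216.216ms=3b
Σ=12b of 12 (148bpm 6/8) — PASS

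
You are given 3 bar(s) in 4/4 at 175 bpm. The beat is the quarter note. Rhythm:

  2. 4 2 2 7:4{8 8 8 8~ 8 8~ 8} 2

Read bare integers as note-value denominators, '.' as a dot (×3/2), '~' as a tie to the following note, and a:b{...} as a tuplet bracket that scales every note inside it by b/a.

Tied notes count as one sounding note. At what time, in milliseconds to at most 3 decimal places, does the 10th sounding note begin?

note 10 onset = 10b = 3428.571ms

1. 0.0ms @ 0 + 1028.571ms (3)
2. 1028.571ms @ 3 + 342.857ms (1)
3. 1371.429ms @ 4 + 685.714ms (2)
4. 2057.143ms @ 6 + 685.714ms (2)
5. 2742.857ms @ 8 + 97.959ms (2/7)
6. 2840.816ms @ 58/7 + 97.959ms (2/7)
7. 2938.776ms @ 60/7 + 97.959ms (2/7)
8. 3036.735ms @ 62/7 + 195.918ms (4/7)
9. 3232.653ms @ 66/7 + 195.918ms (4/7)
10. 3428.571ms @ 10 + 685.714ms (2)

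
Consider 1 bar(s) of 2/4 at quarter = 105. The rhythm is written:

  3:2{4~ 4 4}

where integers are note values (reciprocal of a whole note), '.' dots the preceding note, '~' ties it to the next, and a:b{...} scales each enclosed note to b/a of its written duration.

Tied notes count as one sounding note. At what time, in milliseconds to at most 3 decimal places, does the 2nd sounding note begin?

note 2 onset = 4/3b = 761.905ms

1. 0.0ms @ 0 + 761.905ms (4/3)
2. 761.905ms @ 4/3 + 380.952ms (2/3)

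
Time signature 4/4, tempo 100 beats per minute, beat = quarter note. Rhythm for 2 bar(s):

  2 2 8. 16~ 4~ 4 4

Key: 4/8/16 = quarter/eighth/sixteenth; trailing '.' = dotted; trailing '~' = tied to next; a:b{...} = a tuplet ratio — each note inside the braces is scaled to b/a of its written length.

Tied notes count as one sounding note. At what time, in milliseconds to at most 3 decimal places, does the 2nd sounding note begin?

note 2 onset = 2b = 1200.0ms

1. 0.0ms @ 0 + 1200.0ms (2)
2. 1200.0ms @ 2 + 1200.0ms (2)
3. 2400.0ms @ 4 + 450.0ms (3/4)
4. 2850.0ms @ 19/4 + 1350.0ms (9/4)
5. 4200.0ms @ 7 + 600.0ms (1)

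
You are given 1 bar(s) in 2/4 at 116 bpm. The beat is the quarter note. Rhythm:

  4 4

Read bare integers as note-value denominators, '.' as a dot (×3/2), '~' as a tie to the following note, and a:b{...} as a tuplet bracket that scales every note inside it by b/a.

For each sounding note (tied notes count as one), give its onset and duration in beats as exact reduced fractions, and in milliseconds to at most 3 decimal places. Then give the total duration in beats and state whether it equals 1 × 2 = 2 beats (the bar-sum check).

1) 0.0ms=0b +517.241ms=1b
2) 517.241ms=1b +517.241ms=1b
Σ=2b of 2 (116bpm 2/4) — PASS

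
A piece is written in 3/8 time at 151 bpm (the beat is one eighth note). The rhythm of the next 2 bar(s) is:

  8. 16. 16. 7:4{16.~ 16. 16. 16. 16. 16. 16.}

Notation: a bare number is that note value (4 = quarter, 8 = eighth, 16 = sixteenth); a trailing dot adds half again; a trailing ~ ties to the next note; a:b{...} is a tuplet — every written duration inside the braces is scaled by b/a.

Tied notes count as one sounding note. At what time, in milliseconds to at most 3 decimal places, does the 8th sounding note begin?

1. 0.0ms @ 0 + 596.026ms (3/2)
2. 596.026ms @ 3/2 + 298.013ms (3/4)
3. 894.04ms @ 9/4 + 298.013ms (3/4)
4. 1192.053ms @ 3 + 340.587ms (6/7)
5. 1532.64ms @ 27/7 + 170.293ms (3/7)
6. 1702.933ms @ 30/7 + 170.293ms (3/7)
7. 1873.226ms @ 33/7 + 170.293ms (3/7)
8. 2043.519ms @ 36/7 + 170.293ms (3/7)
9. 2213.813ms @ 39/7 + 170.293ms (3/7)

note 8 onset = 36/7b = 2043.519ms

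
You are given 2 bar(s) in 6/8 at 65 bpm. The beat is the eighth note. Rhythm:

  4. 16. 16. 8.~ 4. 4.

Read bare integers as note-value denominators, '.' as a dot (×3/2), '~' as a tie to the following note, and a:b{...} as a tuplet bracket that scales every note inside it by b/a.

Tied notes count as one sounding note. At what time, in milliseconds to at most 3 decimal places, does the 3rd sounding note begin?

note 3 onset = 15/4b = 3461.538ms

1. 0.0ms @ 0 + 2769.231ms (3)
2. 2769.231ms @ 3 + 692.308ms (3/4)
3. 3461.538ms @ 15/4 + 692.308ms (3/4)
4. 4153.846ms @ 9/2 + 4153.846ms (9/2)
5. 8307.692ms @ 9 + 2769.231ms (3)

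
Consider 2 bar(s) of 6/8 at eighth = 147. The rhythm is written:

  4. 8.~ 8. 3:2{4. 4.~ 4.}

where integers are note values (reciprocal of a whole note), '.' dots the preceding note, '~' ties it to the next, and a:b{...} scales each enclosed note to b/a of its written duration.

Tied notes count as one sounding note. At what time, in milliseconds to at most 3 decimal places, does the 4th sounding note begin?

1. 0.0ms @ 0 + 1224.49ms (3)
2. 1224.49ms @ 3 + 1224.49ms (3)
3. 2448.98ms @ 6 + 816.327ms (2)
4. 3265.306ms @ 8 + 1632.653ms (4)

note 4 onset = 8b = 3265.306ms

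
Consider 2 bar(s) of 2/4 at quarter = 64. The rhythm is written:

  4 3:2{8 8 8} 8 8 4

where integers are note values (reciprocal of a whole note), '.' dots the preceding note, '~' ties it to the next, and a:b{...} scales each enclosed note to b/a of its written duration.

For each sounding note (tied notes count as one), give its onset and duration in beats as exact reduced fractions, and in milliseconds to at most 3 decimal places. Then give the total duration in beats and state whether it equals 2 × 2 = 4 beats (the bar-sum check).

1) 0.0ms=0b +937.5ms=1b
2) 937.5ms=1b +312.5ms=1/3b
3) 1250.0ms=4/3b +312.5ms=1/3b
4) 1562.5ms=5/3b +312.5ms=1/3b
5) 1875.0ms=2b +468.75ms=1/2b
6) 2343.75ms=5/2b +468.75ms=1/2b
7) 2812.5ms=3b +937.5ms=1b
Σ=4b of 4 (64bpm 2/4) — PASS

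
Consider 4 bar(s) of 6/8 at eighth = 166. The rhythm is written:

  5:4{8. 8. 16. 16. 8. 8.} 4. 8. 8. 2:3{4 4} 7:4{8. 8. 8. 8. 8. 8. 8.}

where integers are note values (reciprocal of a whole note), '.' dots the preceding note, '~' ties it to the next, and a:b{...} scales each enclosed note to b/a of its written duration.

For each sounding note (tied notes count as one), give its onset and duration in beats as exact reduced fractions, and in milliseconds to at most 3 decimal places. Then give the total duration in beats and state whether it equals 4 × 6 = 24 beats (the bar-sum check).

1) 0.0ms=0b +433.735ms=6/5b
2) 433.735ms=6/5b +433.735ms=6/5b
3) 867.47ms=12/5b +216.867ms=3/5b
4) 1084.337ms=3b +216.867ms=3/5b
5) 1301.205ms=18/5b +433.735ms=6/5b
6) 1734.94ms=24/5b +433.735ms=6/5b
7) 2168.675ms=6b +1084.337ms=3b
8) 3253.012ms=9b +542.169ms=3/2b
9) 3795.181ms=21/2b +542.169ms=3/2b
10) 4337.349ms=12b +1084.337ms=3b
11) 5421.687ms=15b +1084.337ms=3b
12) 6506.024ms=18b +309.811ms=6/7b
13) 6815.835ms=132/7b +309.811ms=6/7b
14) 7125.645ms=138/7b +309.811ms=6/7b
15) 7435.456ms=144/7b +309.811ms=6/7b
16) 7745.267ms=150/7b +309.811ms=6/7b
17) 8055.077ms=156/7b +309.811ms=6/7b
18) 8364.888ms=162/7b +309.811ms=6/7b
Σ=24b of 24 (166bpm 6/8) — PASS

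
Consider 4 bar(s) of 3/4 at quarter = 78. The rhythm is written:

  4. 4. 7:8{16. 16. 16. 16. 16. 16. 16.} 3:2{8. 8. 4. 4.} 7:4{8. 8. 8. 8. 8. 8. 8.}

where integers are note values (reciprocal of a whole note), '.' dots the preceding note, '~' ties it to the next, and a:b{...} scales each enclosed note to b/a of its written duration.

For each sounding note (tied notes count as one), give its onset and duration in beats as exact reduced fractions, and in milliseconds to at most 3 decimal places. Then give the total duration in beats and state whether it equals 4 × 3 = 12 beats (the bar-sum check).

1) 0.0ms=0b +1153.846ms=3/2b
2) 1153.846ms=3/2b +1153.846ms=3/2b
3) 2307.692ms=3b +329.67ms=3/7b
4) 2637.363ms=24/7b +329.67ms=3/7b
5) 2967.033ms=27/7b +329.67ms=3/7b
6) 3296.703ms=30/7b +329.67ms=3/7b
7) 3626.374ms=33/7b +329.67ms=3/7b
8) 3956.044ms=36/7b +329.67ms=3/7b
9) 4285.714ms=39/7b +329.67ms=3/7b
10) 4615.385ms=6b +384.615ms=1/2b
11) 5000.0ms=13/2b +384.615ms=1/2b
12) 5384.615ms=7b +769.231ms=1b
13) 6153.846ms=8b +769.231ms=1b
14) 6923.077ms=9b +329.67ms=3/7b
15) 7252.747ms=66/7b +329.67ms=3/7b
16) 7582.418ms=69/7b +329.67ms=3/7b
17) 7912.088ms=72/7b +329.67ms=3/7b
18) 8241.758ms=75/7b +329.67ms=3/7b
19) 8571.429ms=78/7b +329.67ms=3/7b
20) 8901.099ms=81/7b +329.67ms=3/7b
Σ=12b of 12 (78bpm 3/4) — PASS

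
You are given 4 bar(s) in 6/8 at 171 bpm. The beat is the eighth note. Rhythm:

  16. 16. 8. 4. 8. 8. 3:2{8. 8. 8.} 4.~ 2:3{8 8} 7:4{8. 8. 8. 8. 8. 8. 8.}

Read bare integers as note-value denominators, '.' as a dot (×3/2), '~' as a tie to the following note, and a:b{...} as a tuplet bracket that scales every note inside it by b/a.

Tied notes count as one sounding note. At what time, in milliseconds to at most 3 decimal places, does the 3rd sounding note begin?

note 3 onset = 3/2b = 526.316ms

1. 0.0ms @ 0 + 263.158ms (3/4)
2. 263.158ms @ 3/4 + 263.158ms (3/4)
3. 526.316ms @ 3/2 + 526.316ms (3/2)
4. 1052.632ms @ 3 + 1052.632ms (3)
5. 2105.263ms @ 6 + 526.316ms (3/2)
6. 2631.579ms @ 15/2 + 526.316ms (3/2)
7. 3157.895ms @ 9 + 350.877ms (1)
8. 3508.772ms @ 10 + 350.877ms (1)
9. 3859.649ms @ 11 + 350.877ms (1)
10. 4210.526ms @ 12 + 1578.947ms (9/2)
11. 5789.474ms @ 33/2 + 526.316ms (3/2)
12. 6315.789ms @ 18 + 300.752ms (6/7)
13. 6616.541ms @ 132/7 + 300.752ms (6/7)
14. 6917.293ms @ 138/7 + 300.752ms (6/7)
15. 7218.045ms @ 144/7 + 300.752ms (6/7)
16. 7518.797ms @ 150/7 + 300.752ms (6/7)
17. 7819.549ms @ 156/7 + 300.752ms (6/7)
18. 8120.301ms @ 162/7 + 300.752ms (6/7)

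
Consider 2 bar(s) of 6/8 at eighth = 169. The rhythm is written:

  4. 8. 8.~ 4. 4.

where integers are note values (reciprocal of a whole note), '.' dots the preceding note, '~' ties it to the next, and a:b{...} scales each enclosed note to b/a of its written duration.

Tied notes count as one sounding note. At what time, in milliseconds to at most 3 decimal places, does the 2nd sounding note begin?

note 2 onset = 3b = 1065.089ms

1. 0.0ms @ 0 + 1065.089ms (3)
2. 1065.089ms @ 3 + 532.544ms (3/2)
3. 1597.633ms @ 9/2 + 1597.633ms (9/2)
4. 3195.266ms @ 9 + 1065.089ms (3)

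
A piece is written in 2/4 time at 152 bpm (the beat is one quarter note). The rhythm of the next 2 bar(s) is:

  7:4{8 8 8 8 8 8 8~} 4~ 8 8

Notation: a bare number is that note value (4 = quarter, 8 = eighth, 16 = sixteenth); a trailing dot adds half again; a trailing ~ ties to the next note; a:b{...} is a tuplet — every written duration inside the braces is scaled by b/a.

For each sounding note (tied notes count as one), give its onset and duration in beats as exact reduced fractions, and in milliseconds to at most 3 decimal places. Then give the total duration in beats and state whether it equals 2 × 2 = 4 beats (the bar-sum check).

1) 0.0ms=0b +112.782ms=2/7b
2) 112.782ms=2/7b +112.782ms=2/7b
3) 225.564ms=4/7b +112.782ms=2/7b
4) 338.346ms=6/7b +112.782ms=2/7b
5) 451.128ms=8/7b +112.782ms=2/7b
6) 563.91ms=10/7b +112.782ms=2/7b
7) 676.692ms=12/7b +704.887ms=25/14b
8) 1381.579ms=7/2b +197.368ms=1/2b
Σ=4b of 4 (152bpm 2/4) — PASS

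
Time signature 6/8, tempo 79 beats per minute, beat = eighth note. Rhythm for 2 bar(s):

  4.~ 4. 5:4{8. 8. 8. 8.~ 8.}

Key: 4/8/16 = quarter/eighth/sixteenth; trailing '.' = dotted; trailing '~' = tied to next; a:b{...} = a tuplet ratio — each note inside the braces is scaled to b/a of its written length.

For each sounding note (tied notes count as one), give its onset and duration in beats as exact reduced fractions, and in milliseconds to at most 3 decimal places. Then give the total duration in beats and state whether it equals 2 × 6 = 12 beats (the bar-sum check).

1) 0.0ms=0b +4556.962ms=6b
2) 4556.962ms=6b +911.392ms=6/5b
3) 5468.354ms=36/5b +911.392ms=6/5b
4) 6379.747ms=42/5b +911.392ms=6/5b
5) 7291.139ms=48/5b +1822.785ms=12/5b
Σ=12b of 12 (79bpm 6/8) — PASS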